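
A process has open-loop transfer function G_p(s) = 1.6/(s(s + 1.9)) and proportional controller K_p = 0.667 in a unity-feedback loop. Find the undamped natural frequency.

ω_n = 1.03 rad/s

With unity feedback the closed-loop characteristic equation is s² + 1.9s + 0.667·1.6 = s² + 1.9s + 1.067 = 0.
Matching s² + 2ζω_n s + ω_n²: ω_n = √1.067 = 1.033 rad/s and 2ζω_n = 1.9, so ζ = 1.9/(2·1.033) = 0.92.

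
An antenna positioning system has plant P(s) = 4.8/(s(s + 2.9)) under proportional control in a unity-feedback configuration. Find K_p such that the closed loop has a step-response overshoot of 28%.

K_p = 3.11

From %OS = 100·exp(−πζ/√(1−ζ²)) = 28%, ζ = −ln(0.28)/√(π²+ln²(0.28)) = 0.3755.
Characteristic equation s² + 2.9s + 4.8K_p = 0 gives ζ = 2.9/(2√(4.8K_p)).
Setting ζ = 0.3755: √(4.8K_p) = 2.9/(2·0.3755) = 3.861, so K_p = 14.91/4.8 = 3.11.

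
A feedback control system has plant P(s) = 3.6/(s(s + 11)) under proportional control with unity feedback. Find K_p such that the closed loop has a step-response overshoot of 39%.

K_p = 102

From %OS = 100·exp(−πζ/√(1−ζ²)) = 39%, ζ = −ln(0.39)/√(π²+ln²(0.39)) = 0.2871.
Characteristic equation s² + 11s + 3.6K_p = 0 gives ζ = 11/(2√(3.6K_p)).
Setting ζ = 0.2871: √(3.6K_p) = 11/(2·0.2871) = 19.16, so K_p = 367/3.6 = 102.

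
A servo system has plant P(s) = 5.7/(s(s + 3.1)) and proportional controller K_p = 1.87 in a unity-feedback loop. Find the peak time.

T_p = 1.09 s

From 1 + K_pP(s) = 0: s² + 3.1s + 10.66 = 0 ⇒ ω_n = 3.265, ζ = 0.4748.
Damped frequency ω_d = ω_n√(1−ζ²) = 2.873 rad/s, so peak time T_p = π/ω_d = 1.09 s.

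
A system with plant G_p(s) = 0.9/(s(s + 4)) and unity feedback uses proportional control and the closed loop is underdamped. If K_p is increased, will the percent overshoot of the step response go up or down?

increase

Characteristic equation s² + 4s + K_p·0.9 = 0: raising K_p raises ω_n while 2ζω_n = 4 is fixed, so ζ falls and overshoot grows.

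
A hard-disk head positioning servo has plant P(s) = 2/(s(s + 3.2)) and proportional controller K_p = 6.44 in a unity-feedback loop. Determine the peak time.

T_p = 0.978 s

The closed-loop denominator s² + 3.2s + 12.88 gives ω_n = √12.88 = 3.589 and ζ = 3.2/(2ω_n) = 0.4458.
Damped frequency ω_d = ω_n√(1−ζ²) = 3.212 rad/s, so peak time T_p = π/ω_d = 0.978 s.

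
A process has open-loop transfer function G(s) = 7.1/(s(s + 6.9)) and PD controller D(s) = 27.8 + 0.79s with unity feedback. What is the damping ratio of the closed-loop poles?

Forward path: (27.8 + 0.79s)·7.1/(s(s+6.9)). The closed-loop characteristic equation is s² + (6.9 + 7.1·0.79)s + 7.1·27.8 = 0.
That is s² + 12.51s + 197.4 = 0, so ω_n = 14.05 rad/s and ζ = 12.51/(2·14.05) = 0.4452.

ζ = 0.445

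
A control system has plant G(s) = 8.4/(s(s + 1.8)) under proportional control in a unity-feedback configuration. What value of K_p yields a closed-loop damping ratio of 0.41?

Closed-loop characteristic equation: s² + 1.8s + K_p·8.4 = 0.
So ω_n = √(8.4K_p) and 2ζω_n = 1.8, giving ζ = 1.8/(2√(8.4K_p)).
Setting ζ = 0.41: √(8.4K_p) = 1.8/(2·0.41) = 2.195, so K_p = 4.819/8.4 = 0.574.

K_p = 0.574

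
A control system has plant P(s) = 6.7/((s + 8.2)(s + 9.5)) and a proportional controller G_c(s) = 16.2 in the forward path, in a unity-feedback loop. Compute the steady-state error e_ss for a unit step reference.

0.418

The loop is type 0. Static position error constant K_pos = G_c(0)·P(0) = 16.2·0.08601 = 1.393.
Steady-state error to a unit step: e_ss = 1/(1+K_pos) = 1/2.393 = 0.418.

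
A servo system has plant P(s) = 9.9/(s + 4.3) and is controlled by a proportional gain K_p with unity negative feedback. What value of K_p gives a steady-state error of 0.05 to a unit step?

Steady-state error for a unit step on this type-0 loop is 1/(1 + K_p·P(0)).
P(0) = 2.302. Require 1/(1 + K_p·2.302) = 0.05, so 1 + 2.302·K_p = 20.
K_p = (20 − 1)/2.302 = 8.25.

K_p = 8.25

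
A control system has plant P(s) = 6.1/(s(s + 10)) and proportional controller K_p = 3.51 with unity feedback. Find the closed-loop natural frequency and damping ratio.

1 + K_p·P(s) = 0 gives s² + 10s + 21.41 = 0.
So ω_n² = 21.41 ⇒ ω_n = 4.627 rad/s, and ζ = 10/(2ω_n) = 1.08.

ω_n = 4.63 rad/s, ζ = 1.08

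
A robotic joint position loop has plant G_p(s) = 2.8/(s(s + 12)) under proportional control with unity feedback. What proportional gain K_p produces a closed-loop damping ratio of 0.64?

K_p = 31.4

Closed-loop characteristic equation: s² + 12s + K_p·2.8 = 0.
So ω_n = √(2.8K_p) and 2ζω_n = 12, giving ζ = 12/(2√(2.8K_p)).
Setting ζ = 0.64: √(2.8K_p) = 12/(2·0.64) = 9.375, so K_p = 87.89/2.8 = 31.4.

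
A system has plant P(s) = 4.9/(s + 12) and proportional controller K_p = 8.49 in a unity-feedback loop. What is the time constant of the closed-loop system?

Closed-loop transfer function: T(s) = K_p·P(s)/(1 + K_p·P(s)) = 41.6/(s + 12 + 41.6) = 41.6/(s + 53.6).
Time constant τ = 1/53.6 = 0.0187 s.

τ = 0.0187 s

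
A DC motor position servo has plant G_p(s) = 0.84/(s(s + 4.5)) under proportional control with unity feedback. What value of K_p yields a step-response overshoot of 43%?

From %OS = 100·exp(−πζ/√(1−ζ²)) = 43%, ζ = −ln(0.43)/√(π²+ln²(0.43)) = 0.2594.
Characteristic equation s² + 4.5s + 0.84K_p = 0 gives ζ = 4.5/(2√(0.84K_p)).
Setting ζ = 0.2594: √(0.84K_p) = 4.5/(2·0.2594) = 8.672, so K_p = 75.21/0.84 = 89.5.

K_p = 89.5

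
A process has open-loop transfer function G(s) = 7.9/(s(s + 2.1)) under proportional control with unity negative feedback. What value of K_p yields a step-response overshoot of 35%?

K_p = 1.39

From %OS = 100·exp(−πζ/√(1−ζ²)) = 35%, ζ = −ln(0.35)/√(π²+ln²(0.35)) = 0.3169.
Characteristic equation s² + 2.1s + 7.9K_p = 0 gives ζ = 2.1/(2√(7.9K_p)).
Setting ζ = 0.3169: √(7.9K_p) = 2.1/(2·0.3169) = 3.313, so K_p = 10.98/7.9 = 1.39.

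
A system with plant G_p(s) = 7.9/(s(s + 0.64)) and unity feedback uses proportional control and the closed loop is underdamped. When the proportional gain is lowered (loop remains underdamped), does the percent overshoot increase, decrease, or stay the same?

decrease

ζ = 0.64/(2√(7.9K_p)) rises as K_p falls; higher damping means less overshoot.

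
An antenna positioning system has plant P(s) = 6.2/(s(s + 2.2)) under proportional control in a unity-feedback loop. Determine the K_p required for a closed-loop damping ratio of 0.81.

Closed-loop characteristic equation: s² + 2.2s + K_p·6.2 = 0.
So ω_n = √(6.2K_p) and 2ζω_n = 2.2, giving ζ = 2.2/(2√(6.2K_p)).
Setting ζ = 0.81: √(6.2K_p) = 2.2/(2·0.81) = 1.358, so K_p = 1.844/6.2 = 0.297.

K_p = 0.297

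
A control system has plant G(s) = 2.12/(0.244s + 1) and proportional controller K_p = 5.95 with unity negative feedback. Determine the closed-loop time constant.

τ = 0.0179 s

Closed loop: T(s) = K_p·G/(1+K_p·G) = 12.61/(0.244s + 1 + 12.61), with pole at s = −(1 + 12.61)/0.244 = −55.8.
Closed-loop time constant τ = 1/55.8 = 0.0179 s.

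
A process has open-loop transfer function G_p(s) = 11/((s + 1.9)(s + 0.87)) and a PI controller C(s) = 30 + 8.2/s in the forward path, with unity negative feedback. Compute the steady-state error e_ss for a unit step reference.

The open loop C(s)G_p(s) has a pole at the origin (type 1), so the static position error constant is infinite and e_ss = 1/(1+∞) = 0.

0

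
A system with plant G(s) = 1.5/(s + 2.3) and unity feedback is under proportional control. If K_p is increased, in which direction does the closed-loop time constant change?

decrease

Closed-loop pole is at s = −(2.3+K_p·1.5); larger K_p moves it further left, so τ = 1/(2.3+K_p·1.5) decreases.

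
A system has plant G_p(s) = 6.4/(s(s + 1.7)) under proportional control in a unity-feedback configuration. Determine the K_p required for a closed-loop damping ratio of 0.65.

K_p = 0.267

Closed-loop characteristic equation: s² + 1.7s + K_p·6.4 = 0.
So ω_n = √(6.4K_p) and 2ζω_n = 1.7, giving ζ = 1.7/(2√(6.4K_p)).
Setting ζ = 0.65: √(6.4K_p) = 1.7/(2·0.65) = 1.308, so K_p = 1.71/6.4 = 0.267.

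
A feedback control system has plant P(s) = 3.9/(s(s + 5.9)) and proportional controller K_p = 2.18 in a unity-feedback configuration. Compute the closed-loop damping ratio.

1 + K_p·P(s) = 0 gives s² + 5.9s + 8.502 = 0.
Matching s² + 2ζω_n s + ω_n²: ω_n = √8.502 = 2.916 rad/s and 2ζω_n = 5.9, so ζ = 5.9/(2·2.916) = 1.01.

ζ = 1.01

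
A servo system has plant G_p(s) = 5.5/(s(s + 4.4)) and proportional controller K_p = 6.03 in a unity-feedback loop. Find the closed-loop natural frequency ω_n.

1 + K_p·G_p(s) = 0 gives s² + 4.4s + 33.16 = 0.
Matching s² + 2ζω_n s + ω_n²: ω_n = √33.16 = 5.759 rad/s and 2ζω_n = 4.4, so ζ = 4.4/(2·5.759) = 0.382.

ω_n = 5.76 rad/s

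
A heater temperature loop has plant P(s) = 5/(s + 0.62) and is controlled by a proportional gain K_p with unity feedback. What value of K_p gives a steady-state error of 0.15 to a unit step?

The loop is type 0, so e_ss(step) = 1/(1 + K_pos) with K_pos = K_p·P(0).
P(0) = 8.065. Require 1/(1 + K_p·8.065) = 0.15, so 1 + 8.065·K_p = 6.667.
K_p = (6.667 − 1)/8.065 = 0.703.

K_p = 0.703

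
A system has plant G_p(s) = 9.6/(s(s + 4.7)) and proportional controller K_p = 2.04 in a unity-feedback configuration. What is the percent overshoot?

14%

The closed-loop denominator s² + 4.7s + 19.58 gives ω_n = √19.58 = 4.425 and ζ = 4.7/(2ω_n) = 0.531.
%OS = 100·exp(−πζ/√(1−ζ²)) = 100·exp(−π·0.531/√0.718) = 14%.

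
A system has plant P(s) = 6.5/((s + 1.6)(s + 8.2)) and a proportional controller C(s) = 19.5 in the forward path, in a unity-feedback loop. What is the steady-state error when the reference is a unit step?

0.0938

The loop is type 0. Static position error constant K_pos = C(0)·P(0) = 19.5·0.4954 = 9.661.
Steady-state error to a unit step: e_ss = 1/(1+K_pos) = 1/10.66 = 0.0938.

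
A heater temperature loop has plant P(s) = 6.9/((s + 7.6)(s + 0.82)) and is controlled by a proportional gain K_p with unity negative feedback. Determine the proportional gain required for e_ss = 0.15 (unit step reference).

K_p = 5.12

The loop is type 0, so e_ss(step) = 1/(1 + K_pos) with K_pos = K_p·P(0).
P(0) = 1.107. Require 1/(1 + K_p·1.107) = 0.15, so 1 + 1.107·K_p = 6.667.
K_p = (6.667 − 1)/1.107 = 5.12.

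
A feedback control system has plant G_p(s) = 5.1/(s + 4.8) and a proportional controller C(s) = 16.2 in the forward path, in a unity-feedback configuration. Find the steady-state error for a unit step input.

0.0549

The loop is type 0. Static position error constant K_pos = C(0)·G_p(0) = 16.2·1.062 = 17.21.
Steady-state error to a unit step: e_ss = 1/(1+K_pos) = 1/18.21 = 0.0549.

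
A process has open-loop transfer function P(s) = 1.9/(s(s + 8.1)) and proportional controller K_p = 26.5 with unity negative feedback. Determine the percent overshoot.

From 1 + K_pP(s) = 0: s² + 8.1s + 50.35 = 0 ⇒ ω_n = 7.096, ζ = 0.5708.
%OS = 100·exp(−πζ/√(1−ζ²)) = 100·exp(−π·0.5708/√0.6742) = 11.3%.

11.3%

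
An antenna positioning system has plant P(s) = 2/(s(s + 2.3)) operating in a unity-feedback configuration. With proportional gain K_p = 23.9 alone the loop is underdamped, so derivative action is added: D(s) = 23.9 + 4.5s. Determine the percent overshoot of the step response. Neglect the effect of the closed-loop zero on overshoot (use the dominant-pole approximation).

1.16%

Forward path: (23.9 + 4.5s)·2/(s(s+2.3)). The closed-loop characteristic equation is s² + (2.3 + 2·4.5)s + 2·23.9 = 0.
That is s² + 11.3s + 47.8 = 0, so ω_n = 6.914 rad/s and ζ = 11.3/(2·6.914) = 0.8172.
%OS = 100·exp(−πζ/√(1−ζ²)) = 1.16%.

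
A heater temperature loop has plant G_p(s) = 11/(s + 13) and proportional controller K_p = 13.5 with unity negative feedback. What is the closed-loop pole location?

Closed-loop transfer function: T(s) = K_p·G_p(s)/(1 + K_p·G_p(s)) = 148.5/(s + 13 + 148.5) = 148.5/(s + 161.5).
The closed-loop pole is at s = −161.5.

s = -161.5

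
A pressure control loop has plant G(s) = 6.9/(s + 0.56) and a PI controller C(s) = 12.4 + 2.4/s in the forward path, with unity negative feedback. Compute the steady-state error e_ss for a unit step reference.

0

The open loop C(s)G(s) has a pole at the origin (type 1), so the static position error constant is infinite and e_ss = 1/(1+∞) = 0.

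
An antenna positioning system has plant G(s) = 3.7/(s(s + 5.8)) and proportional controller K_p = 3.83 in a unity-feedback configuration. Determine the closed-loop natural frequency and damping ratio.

ω_n = 3.76 rad/s, ζ = 0.77

With unity feedback the closed-loop characteristic equation is s² + 5.8s + 3.83·3.7 = s² + 5.8s + 14.17 = 0.
Matching s² + 2ζω_n s + ω_n²: ω_n = √14.17 = 3.764 rad/s and 2ζω_n = 5.8, so ζ = 5.8/(2·3.764) = 0.77.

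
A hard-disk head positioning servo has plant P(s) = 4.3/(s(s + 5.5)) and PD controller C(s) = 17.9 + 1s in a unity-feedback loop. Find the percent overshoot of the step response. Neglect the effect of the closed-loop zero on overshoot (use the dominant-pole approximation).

Forward path: (17.9 + 1s)·4.3/(s(s+5.5)). The closed-loop characteristic equation is s² + (5.5 + 4.3·1)s + 4.3·17.9 = 0.
That is s² + 9.8s + 76.97 = 0, so ω_n = 8.773 rad/s and ζ = 9.8/(2·8.773) = 0.5585.
%OS = 100·exp(−πζ/√(1−ζ²)) = 12.1%.

12.1%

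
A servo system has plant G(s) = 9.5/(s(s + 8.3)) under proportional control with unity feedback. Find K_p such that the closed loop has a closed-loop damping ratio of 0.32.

K_p = 17.7

Closed-loop characteristic equation: s² + 8.3s + K_p·9.5 = 0.
So ω_n = √(9.5K_p) and 2ζω_n = 8.3, giving ζ = 8.3/(2√(9.5K_p)).
Setting ζ = 0.32: √(9.5K_p) = 8.3/(2·0.32) = 12.97, so K_p = 168.2/9.5 = 17.7.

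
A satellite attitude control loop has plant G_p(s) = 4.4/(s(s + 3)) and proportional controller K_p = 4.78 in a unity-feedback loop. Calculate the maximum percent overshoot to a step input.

From 1 + K_pG_p(s) = 0: s² + 3s + 21.03 = 0 ⇒ ω_n = 4.586, ζ = 0.3271.
%OS = 100·exp(−πζ/√(1−ζ²)) = 100·exp(−π·0.3271/√0.893) = 33.7%.

33.7%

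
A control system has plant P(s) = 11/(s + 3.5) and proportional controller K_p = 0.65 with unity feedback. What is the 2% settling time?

T_s ≈ 0.376 s

Closed-loop transfer function: T(s) = K_p·P(s)/(1 + K_p·P(s)) = 7.15/(s + 3.5 + 7.15) = 7.15/(s + 10.65).
Time constant τ = 1/10.65 = 0.0939 s, so the 2% settling time is about 4τ = 0.376 s.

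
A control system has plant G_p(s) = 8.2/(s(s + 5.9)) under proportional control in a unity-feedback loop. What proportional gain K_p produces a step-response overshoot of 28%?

K_p = 7.53

From %OS = 100·exp(−πζ/√(1−ζ²)) = 28%, ζ = −ln(0.28)/√(π²+ln²(0.28)) = 0.3755.
Characteristic equation s² + 5.9s + 8.2K_p = 0 gives ζ = 5.9/(2√(8.2K_p)).
Setting ζ = 0.3755: √(8.2K_p) = 5.9/(2·0.3755) = 7.855, so K_p = 61.71/8.2 = 7.53.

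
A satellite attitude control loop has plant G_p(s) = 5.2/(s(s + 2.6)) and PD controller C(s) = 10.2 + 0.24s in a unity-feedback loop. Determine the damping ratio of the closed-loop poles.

ζ = 0.264

Forward path: (10.2 + 0.24s)·5.2/(s(s+2.6)). The closed-loop characteristic equation is s² + (2.6 + 5.2·0.24)s + 5.2·10.2 = 0.
That is s² + 3.848s + 53.04 = 0, so ω_n = 7.283 rad/s and ζ = 3.848/(2·7.283) = 0.2642.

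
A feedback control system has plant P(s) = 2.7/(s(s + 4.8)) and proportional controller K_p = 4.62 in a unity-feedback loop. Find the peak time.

The closed-loop denominator s² + 4.8s + 12.47 gives ω_n = √12.47 = 3.532 and ζ = 4.8/(2ω_n) = 0.6795.
Damped frequency ω_d = ω_n√(1−ζ²) = 2.591 rad/s, so peak time T_p = π/ω_d = 1.21 s.

T_p = 1.21 s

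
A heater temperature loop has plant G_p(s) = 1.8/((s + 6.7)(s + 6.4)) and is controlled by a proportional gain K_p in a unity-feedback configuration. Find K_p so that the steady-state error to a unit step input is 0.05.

K_p = 453

The loop is type 0, so e_ss(step) = 1/(1 + K_pos) with K_pos = K_p·G_p(0).
G_p(0) = 0.04198. Require 1/(1 + K_p·0.04198) = 0.05, so 1 + 0.04198·K_p = 20.
K_p = (20 − 1)/0.04198 = 453.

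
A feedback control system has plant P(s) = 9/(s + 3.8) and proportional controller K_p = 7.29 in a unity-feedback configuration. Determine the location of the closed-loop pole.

s = -69.41

Closed-loop transfer function: T(s) = K_p·P(s)/(1 + K_p·P(s)) = 65.61/(s + 3.8 + 65.61) = 65.61/(s + 69.41).
The closed-loop pole is at s = −69.41.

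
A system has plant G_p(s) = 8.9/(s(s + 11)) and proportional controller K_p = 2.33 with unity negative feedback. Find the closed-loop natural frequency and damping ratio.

ω_n = 4.55 rad/s, ζ = 1.21

The closed-loop denominator is s(s+11) + 2.33·8.9 = s² + 11s + 20.74.
Matching s² + 2ζω_n s + ω_n²: ω_n = √20.74 = 4.554 rad/s and 2ζω_n = 11, so ζ = 11/(2·4.554) = 1.21.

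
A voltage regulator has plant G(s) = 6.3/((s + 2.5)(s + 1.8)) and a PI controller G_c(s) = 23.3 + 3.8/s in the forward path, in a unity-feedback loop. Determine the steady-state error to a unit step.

The open loop G_c(s)G(s) has a pole at the origin (type 1), so the static position error constant is infinite and e_ss = 1/(1+∞) = 0.

0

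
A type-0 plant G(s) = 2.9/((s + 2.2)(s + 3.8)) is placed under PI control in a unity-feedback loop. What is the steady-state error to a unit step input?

The PI controller's integrator makes the forward path type 1, so e_ss to a step is zero.

0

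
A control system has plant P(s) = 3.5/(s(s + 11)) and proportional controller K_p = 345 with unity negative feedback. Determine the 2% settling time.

T_s ≈ 0.727 s

From 1 + K_pP(s) = 0: s² + 11s + 1208 = 0 ⇒ ω_n = 34.75, ζ = 0.1583.
2% settling time T_s ≈ 4/(ζω_n) = 4/5.5 = 0.727 s.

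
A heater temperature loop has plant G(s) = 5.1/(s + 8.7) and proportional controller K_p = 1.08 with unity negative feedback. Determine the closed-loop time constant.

τ = 0.0704 s

Closed-loop transfer function: T(s) = K_p·G(s)/(1 + K_p·G(s)) = 5.508/(s + 8.7 + 5.508) = 5.508/(s + 14.21).
Time constant τ = 1/14.21 = 0.0704 s.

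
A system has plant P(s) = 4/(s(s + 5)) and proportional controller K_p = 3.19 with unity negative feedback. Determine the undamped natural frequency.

ω_n = 3.57 rad/s

With unity feedback the closed-loop characteristic equation is s² + 5s + 3.19·4 = s² + 5s + 12.76 = 0.
Matching s² + 2ζω_n s + ω_n²: ω_n = √12.76 = 3.572 rad/s and 2ζω_n = 5, so ζ = 5/(2·3.572) = 0.7.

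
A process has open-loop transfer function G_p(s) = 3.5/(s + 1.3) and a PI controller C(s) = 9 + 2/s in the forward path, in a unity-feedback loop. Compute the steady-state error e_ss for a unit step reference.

The open loop C(s)G_p(s) has a pole at the origin (type 1), so the static position error constant is infinite and e_ss = 1/(1+∞) = 0.

0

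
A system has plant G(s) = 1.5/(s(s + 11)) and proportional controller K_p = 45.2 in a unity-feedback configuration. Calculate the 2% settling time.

T_s ≈ 0.727 s

The closed-loop denominator s² + 11s + 67.8 gives ω_n = √67.8 = 8.234 and ζ = 11/(2ω_n) = 0.668.
2% settling time T_s ≈ 4/(ζω_n) = 4/5.5 = 0.727 s.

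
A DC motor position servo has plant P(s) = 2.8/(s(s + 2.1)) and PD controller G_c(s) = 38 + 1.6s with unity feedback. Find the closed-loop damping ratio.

ζ = 0.319

Forward path: (38 + 1.6s)·2.8/(s(s+2.1)). The closed-loop characteristic equation is s² + (2.1 + 2.8·1.6)s + 2.8·38 = 0.
That is s² + 6.58s + 106.4 = 0, so ω_n = 10.32 rad/s and ζ = 6.58/(2·10.32) = 0.319.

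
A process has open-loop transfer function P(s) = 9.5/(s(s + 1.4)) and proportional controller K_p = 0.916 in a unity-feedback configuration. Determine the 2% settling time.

From 1 + K_pP(s) = 0: s² + 1.4s + 8.702 = 0 ⇒ ω_n = 2.95, ζ = 0.2373.
2% settling time T_s ≈ 4/(ζω_n) = 4/0.7 = 5.71 s.

T_s ≈ 5.71 s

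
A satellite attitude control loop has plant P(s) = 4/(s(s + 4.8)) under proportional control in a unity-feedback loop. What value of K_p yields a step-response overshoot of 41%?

From %OS = 100·exp(−πζ/√(1−ζ²)) = 41%, ζ = −ln(0.41)/√(π²+ln²(0.41)) = 0.273.
Characteristic equation s² + 4.8s + 4K_p = 0 gives ζ = 4.8/(2√(4K_p)).
Setting ζ = 0.273: √(4K_p) = 4.8/(2·0.273) = 8.79, so K_p = 77.27/4 = 19.3.

K_p = 19.3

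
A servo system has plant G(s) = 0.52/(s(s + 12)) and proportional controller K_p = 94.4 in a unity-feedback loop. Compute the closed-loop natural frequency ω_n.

1 + K_p·G(s) = 0 gives s² + 12s + 49.09 = 0.
So ω_n² = 49.09 ⇒ ω_n = 7.006 rad/s, and ζ = 12/(2ω_n) = 0.856.

ω_n = 7.01 rad/s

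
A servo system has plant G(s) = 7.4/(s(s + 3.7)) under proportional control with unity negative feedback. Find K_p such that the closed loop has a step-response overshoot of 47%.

From %OS = 100·exp(−πζ/√(1−ζ²)) = 47%, ζ = −ln(0.47)/√(π²+ln²(0.47)) = 0.2337.
Characteristic equation s² + 3.7s + 7.4K_p = 0 gives ζ = 3.7/(2√(7.4K_p)).
Setting ζ = 0.2337: √(7.4K_p) = 3.7/(2·0.2337) = 7.917, so K_p = 62.68/7.4 = 8.47.

K_p = 8.47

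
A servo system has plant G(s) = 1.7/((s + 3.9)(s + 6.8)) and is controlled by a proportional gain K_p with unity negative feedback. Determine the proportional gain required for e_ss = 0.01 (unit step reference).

K_p = 1540

Steady-state error for a unit step on this type-0 loop is 1/(1 + K_p·G(0)).
G(0) = 0.0641. Require 1/(1 + K_p·0.0641) = 0.01, so 1 + 0.0641·K_p = 100.
K_p = (100 − 1)/0.0641 = 1540.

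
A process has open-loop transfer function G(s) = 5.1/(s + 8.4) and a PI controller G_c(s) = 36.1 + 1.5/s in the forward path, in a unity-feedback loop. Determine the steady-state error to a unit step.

The open loop G_c(s)G(s) has a pole at the origin (type 1), so the static position error constant is infinite and e_ss = 1/(1+∞) = 0.

0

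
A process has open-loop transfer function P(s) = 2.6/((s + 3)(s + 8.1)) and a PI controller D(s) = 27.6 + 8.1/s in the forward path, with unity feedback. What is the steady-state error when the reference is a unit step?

The open loop D(s)P(s) has a pole at the origin (type 1), so the static position error constant is infinite and e_ss = 1/(1+∞) = 0.

0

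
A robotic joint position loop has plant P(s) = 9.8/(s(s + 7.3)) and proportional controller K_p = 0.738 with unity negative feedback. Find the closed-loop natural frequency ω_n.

ω_n = 2.69 rad/s

The closed-loop denominator is s(s+7.3) + 0.738·9.8 = s² + 7.3s + 7.232.
So ω_n² = 7.232 ⇒ ω_n = 2.689 rad/s, and ζ = 7.3/(2ω_n) = 1.36.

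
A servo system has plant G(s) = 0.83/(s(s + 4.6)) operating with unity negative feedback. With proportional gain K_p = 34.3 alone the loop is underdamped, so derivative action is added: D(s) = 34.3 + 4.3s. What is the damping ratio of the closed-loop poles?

ζ = 0.766

Forward path: (34.3 + 4.3s)·0.83/(s(s+4.6)). The closed-loop characteristic equation is s² + (4.6 + 0.83·4.3)s + 0.83·34.3 = 0.
That is s² + 8.169s + 28.47 = 0, so ω_n = 5.336 rad/s and ζ = 8.169/(2·5.336) = 0.7655.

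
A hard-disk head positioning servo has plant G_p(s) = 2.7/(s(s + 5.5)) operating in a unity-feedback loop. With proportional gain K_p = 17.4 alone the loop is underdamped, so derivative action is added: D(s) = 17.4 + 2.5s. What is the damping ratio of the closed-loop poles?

ζ = 0.894

Forward path: (17.4 + 2.5s)·2.7/(s(s+5.5)). The closed-loop characteristic equation is s² + (5.5 + 2.7·2.5)s + 2.7·17.4 = 0.
That is s² + 12.25s + 46.98 = 0, so ω_n = 6.854 rad/s and ζ = 12.25/(2·6.854) = 0.8936.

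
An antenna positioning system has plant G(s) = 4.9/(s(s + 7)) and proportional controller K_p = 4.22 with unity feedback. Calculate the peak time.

T_p = 1.08 s

Closed-loop characteristic equation: s² + 7s + 20.68 = 0, so ω_n = 4.547 rad/s and ζ = 7/(2·4.547) = 0.7697.
Damped frequency ω_d = ω_n√(1−ζ²) = 2.903 rad/s, so peak time T_p = π/ω_d = 1.08 s.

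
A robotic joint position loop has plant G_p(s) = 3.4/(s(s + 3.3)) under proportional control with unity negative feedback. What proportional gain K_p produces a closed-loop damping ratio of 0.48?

K_p = 3.48

Closed-loop characteristic equation: s² + 3.3s + K_p·3.4 = 0.
So ω_n = √(3.4K_p) and 2ζω_n = 3.3, giving ζ = 3.3/(2√(3.4K_p)).
Setting ζ = 0.48: √(3.4K_p) = 3.3/(2·0.48) = 3.438, so K_p = 11.82/3.4 = 3.48.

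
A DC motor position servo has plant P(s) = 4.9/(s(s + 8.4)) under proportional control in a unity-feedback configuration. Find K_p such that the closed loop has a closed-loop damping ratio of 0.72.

Closed-loop characteristic equation: s² + 8.4s + K_p·4.9 = 0.
So ω_n = √(4.9K_p) and 2ζω_n = 8.4, giving ζ = 8.4/(2√(4.9K_p)).
Setting ζ = 0.72: √(4.9K_p) = 8.4/(2·0.72) = 5.833, so K_p = 34.03/4.9 = 6.94.

K_p = 6.94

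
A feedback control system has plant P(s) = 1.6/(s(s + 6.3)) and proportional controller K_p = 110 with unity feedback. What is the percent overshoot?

46.4%

From 1 + K_pP(s) = 0: s² + 6.3s + 176 = 0 ⇒ ω_n = 13.27, ζ = 0.2374.
%OS = 100·exp(−πζ/√(1−ζ²)) = 100·exp(−π·0.2374/√0.9436) = 46.4%.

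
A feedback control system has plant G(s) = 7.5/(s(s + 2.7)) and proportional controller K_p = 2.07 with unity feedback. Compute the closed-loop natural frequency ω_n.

ω_n = 3.94 rad/s

The closed-loop denominator is s(s+2.7) + 2.07·7.5 = s² + 2.7s + 15.52.
Matching s² + 2ζω_n s + ω_n²: ω_n = √15.52 = 3.94 rad/s and 2ζω_n = 2.7, so ζ = 2.7/(2·3.94) = 0.343.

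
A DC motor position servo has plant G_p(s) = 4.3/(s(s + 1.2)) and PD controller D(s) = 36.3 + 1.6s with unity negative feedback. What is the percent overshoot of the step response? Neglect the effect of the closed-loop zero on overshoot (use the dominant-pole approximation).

34.2%

Forward path: (36.3 + 1.6s)·4.3/(s(s+1.2)). The closed-loop characteristic equation is s² + (1.2 + 4.3·1.6)s + 4.3·36.3 = 0.
That is s² + 8.08s + 156.1 = 0, so ω_n = 12.49 rad/s and ζ = 8.08/(2·12.49) = 0.3234.
%OS = 100·exp(−πζ/√(1−ζ²)) = 34.2%.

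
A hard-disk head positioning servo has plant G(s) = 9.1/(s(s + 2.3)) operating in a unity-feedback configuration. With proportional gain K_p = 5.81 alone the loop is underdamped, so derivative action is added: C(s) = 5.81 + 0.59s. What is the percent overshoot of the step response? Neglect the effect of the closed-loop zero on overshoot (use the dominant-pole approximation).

Forward path: (5.81 + 0.59s)·9.1/(s(s+2.3)). The closed-loop characteristic equation is s² + (2.3 + 9.1·0.59)s + 9.1·5.81 = 0.
That is s² + 7.669s + 52.87 = 0, so ω_n = 7.271 rad/s and ζ = 7.669/(2·7.271) = 0.5274.
%OS = 100·exp(−πζ/√(1−ζ²)) = 14.2%.

14.2%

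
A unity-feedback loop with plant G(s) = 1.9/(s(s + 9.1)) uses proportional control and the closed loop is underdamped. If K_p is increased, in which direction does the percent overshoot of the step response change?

Characteristic equation s² + 9.1s + K_p·1.9 = 0: raising K_p raises ω_n while 2ζω_n = 9.1 is fixed, so ζ falls and overshoot grows.

increase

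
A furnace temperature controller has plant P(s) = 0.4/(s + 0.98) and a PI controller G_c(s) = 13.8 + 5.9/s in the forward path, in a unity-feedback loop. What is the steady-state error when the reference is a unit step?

The open loop G_c(s)P(s) has a pole at the origin (type 1), so the static position error constant is infinite and e_ss = 1/(1+∞) = 0.

0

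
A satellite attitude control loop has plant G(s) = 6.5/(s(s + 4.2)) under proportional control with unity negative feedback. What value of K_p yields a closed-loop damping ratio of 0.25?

Closed-loop characteristic equation: s² + 4.2s + K_p·6.5 = 0.
So ω_n = √(6.5K_p) and 2ζω_n = 4.2, giving ζ = 4.2/(2√(6.5K_p)).
Setting ζ = 0.25: √(6.5K_p) = 4.2/(2·0.25) = 8.4, so K_p = 70.56/6.5 = 10.9.

K_p = 10.9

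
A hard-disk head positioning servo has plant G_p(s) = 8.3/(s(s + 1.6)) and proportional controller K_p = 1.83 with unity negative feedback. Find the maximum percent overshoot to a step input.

51.7%

From 1 + K_pG_p(s) = 0: s² + 1.6s + 15.19 = 0 ⇒ ω_n = 3.897, ζ = 0.2053.
%OS = 100·exp(−πζ/√(1−ζ²)) = 100·exp(−π·0.2053/√0.9579) = 51.7%.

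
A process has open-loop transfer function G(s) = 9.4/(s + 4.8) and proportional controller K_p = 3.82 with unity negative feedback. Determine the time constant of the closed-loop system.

Closed-loop transfer function: T(s) = K_p·G(s)/(1 + K_p·G(s)) = 35.91/(s + 4.8 + 35.91) = 35.91/(s + 40.71).
Time constant τ = 1/40.71 = 0.0246 s.

τ = 0.0246 s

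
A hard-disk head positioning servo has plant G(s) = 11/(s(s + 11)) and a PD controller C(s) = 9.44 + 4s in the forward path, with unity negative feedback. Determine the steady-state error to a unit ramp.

The loop has one pole at the origin (type 1). Velocity error constant K_v = lim_{s→0} s·C(s)G(s) = 9.44·11/11 = 9.44.
Steady-state error to a unit ramp: e_ss = 1/K_v = 0.106.

0.106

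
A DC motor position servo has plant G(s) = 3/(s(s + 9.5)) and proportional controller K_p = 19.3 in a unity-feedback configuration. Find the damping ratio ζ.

The closed-loop denominator is s(s+9.5) + 19.3·3 = s² + 9.5s + 57.9.
Matching s² + 2ζω_n s + ω_n²: ω_n = √57.9 = 7.609 rad/s and 2ζω_n = 9.5, so ζ = 9.5/(2·7.609) = 0.624.

ζ = 0.624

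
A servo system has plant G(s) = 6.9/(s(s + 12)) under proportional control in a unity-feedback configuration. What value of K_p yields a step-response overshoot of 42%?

From %OS = 100·exp(−πζ/√(1−ζ²)) = 42%, ζ = −ln(0.42)/√(π²+ln²(0.42)) = 0.2662.
Characteristic equation s² + 12s + 6.9K_p = 0 gives ζ = 12/(2√(6.9K_p)).
Setting ζ = 0.2662: √(6.9K_p) = 12/(2·0.2662) = 22.54, so K_p = 508.1/6.9 = 73.6.

K_p = 73.6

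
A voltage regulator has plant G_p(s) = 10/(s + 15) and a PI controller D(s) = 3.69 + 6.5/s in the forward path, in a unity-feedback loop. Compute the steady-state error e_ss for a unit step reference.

0

The open loop D(s)G_p(s) has a pole at the origin (type 1), so the static position error constant is infinite and e_ss = 1/(1+∞) = 0.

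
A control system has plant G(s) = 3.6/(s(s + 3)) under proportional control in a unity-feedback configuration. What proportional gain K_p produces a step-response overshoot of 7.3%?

K_p = 1.53

From %OS = 100·exp(−πζ/√(1−ζ²)) = 7.3%, ζ = −ln(0.073)/√(π²+ln²(0.073)) = 0.6401.
Characteristic equation s² + 3s + 3.6K_p = 0 gives ζ = 3/(2√(3.6K_p)).
Setting ζ = 0.6401: √(3.6K_p) = 3/(2·0.6401) = 2.343, so K_p = 5.492/3.6 = 1.53.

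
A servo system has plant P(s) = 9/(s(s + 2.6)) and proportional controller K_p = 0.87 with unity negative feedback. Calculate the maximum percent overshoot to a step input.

19.2%

The closed-loop denominator s² + 2.6s + 7.83 gives ω_n = √7.83 = 2.798 and ζ = 2.6/(2ω_n) = 0.4646.
%OS = 100·exp(−πζ/√(1−ζ²)) = 100·exp(−π·0.4646/√0.7842) = 19.2%.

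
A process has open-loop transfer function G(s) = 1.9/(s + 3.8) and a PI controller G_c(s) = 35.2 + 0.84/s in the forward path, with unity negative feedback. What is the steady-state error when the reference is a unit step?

The open loop G_c(s)G(s) has a pole at the origin (type 1), so the static position error constant is infinite and e_ss = 1/(1+∞) = 0.

0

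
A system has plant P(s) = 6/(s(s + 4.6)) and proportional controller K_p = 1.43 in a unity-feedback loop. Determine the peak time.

Closed-loop characteristic equation: s² + 4.6s + 8.58 = 0, so ω_n = 2.929 rad/s and ζ = 4.6/(2·2.929) = 0.7852.
Damped frequency ω_d = ω_n√(1−ζ²) = 1.814 rad/s, so peak time T_p = π/ω_d = 1.73 s.

T_p = 1.73 s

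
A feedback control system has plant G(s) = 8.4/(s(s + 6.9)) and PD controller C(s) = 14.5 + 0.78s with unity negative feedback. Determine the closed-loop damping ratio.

ζ = 0.609

Forward path: (14.5 + 0.78s)·8.4/(s(s+6.9)). The closed-loop characteristic equation is s² + (6.9 + 8.4·0.78)s + 8.4·14.5 = 0.
That is s² + 13.45s + 121.8 = 0, so ω_n = 11.04 rad/s and ζ = 13.45/(2·11.04) = 0.6094.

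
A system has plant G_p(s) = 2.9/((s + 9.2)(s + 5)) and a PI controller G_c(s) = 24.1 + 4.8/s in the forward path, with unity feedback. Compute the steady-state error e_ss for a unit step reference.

The open loop G_c(s)G_p(s) has a pole at the origin (type 1), so the static position error constant is infinite and e_ss = 1/(1+∞) = 0.

0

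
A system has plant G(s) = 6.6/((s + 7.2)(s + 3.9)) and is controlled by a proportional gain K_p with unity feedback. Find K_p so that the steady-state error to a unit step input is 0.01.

K_p = 421

For a type-0 loop with proportional control, e_ss = 1/(1 + K_p·G(0)).
G(0) = 0.235. Require 1/(1 + K_p·0.235) = 0.01, so 1 + 0.235·K_p = 100.
K_p = (100 − 1)/0.235 = 421.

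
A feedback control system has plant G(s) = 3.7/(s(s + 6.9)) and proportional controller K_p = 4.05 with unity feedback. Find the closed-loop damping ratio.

ζ = 0.891

With unity feedback the closed-loop characteristic equation is s² + 6.9s + 4.05·3.7 = s² + 6.9s + 14.98 = 0.
So ω_n² = 14.98 ⇒ ω_n = 3.871 rad/s, and ζ = 6.9/(2ω_n) = 0.891.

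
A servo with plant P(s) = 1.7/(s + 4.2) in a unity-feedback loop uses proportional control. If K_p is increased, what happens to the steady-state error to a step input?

The position error constant K_pos = K_p·P(0) grows with K_p, and e_ss = 1/(1+K_pos) falls.

decrease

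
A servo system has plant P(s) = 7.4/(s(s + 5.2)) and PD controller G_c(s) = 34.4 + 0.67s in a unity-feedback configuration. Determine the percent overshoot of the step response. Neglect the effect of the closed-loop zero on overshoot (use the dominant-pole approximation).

34.8%

Forward path: (34.4 + 0.67s)·7.4/(s(s+5.2)). The closed-loop characteristic equation is s² + (5.2 + 7.4·0.67)s + 7.4·34.4 = 0.
That is s² + 10.16s + 254.6 = 0, so ω_n = 15.95 rad/s and ζ = 10.16/(2·15.95) = 0.3183.
%OS = 100·exp(−πζ/√(1−ζ²)) = 34.8%.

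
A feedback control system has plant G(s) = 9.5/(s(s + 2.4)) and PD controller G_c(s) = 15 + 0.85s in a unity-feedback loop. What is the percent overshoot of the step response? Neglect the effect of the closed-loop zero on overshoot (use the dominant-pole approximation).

21.6%

Forward path: (15 + 0.85s)·9.5/(s(s+2.4)). The closed-loop characteristic equation is s² + (2.4 + 9.5·0.85)s + 9.5·15 = 0.
That is s² + 10.47s + 142.5 = 0, so ω_n = 11.94 rad/s and ζ = 10.47/(2·11.94) = 0.4387.
%OS = 100·exp(−πζ/√(1−ζ²)) = 21.6%.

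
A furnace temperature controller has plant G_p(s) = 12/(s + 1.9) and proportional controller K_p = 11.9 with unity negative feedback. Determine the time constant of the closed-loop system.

Closed-loop transfer function: T(s) = K_p·G_p(s)/(1 + K_p·G_p(s)) = 142.8/(s + 1.9 + 142.8) = 142.8/(s + 144.7).
Time constant τ = 1/144.7 = 0.00691 s.

τ = 0.00691 s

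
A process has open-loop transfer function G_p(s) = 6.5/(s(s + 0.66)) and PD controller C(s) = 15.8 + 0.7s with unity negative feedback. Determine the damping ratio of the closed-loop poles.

ζ = 0.257

Forward path: (15.8 + 0.7s)·6.5/(s(s+0.66)). The closed-loop characteristic equation is s² + (0.66 + 6.5·0.7)s + 6.5·15.8 = 0.
That is s² + 5.21s + 102.7 = 0, so ω_n = 10.13 rad/s and ζ = 5.21/(2·10.13) = 0.2571.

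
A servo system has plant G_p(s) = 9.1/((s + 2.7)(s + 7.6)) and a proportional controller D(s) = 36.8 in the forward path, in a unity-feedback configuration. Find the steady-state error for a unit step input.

0.0577

The loop is type 0. Static position error constant K_pos = D(0)·G_p(0) = 36.8·0.4435 = 16.32.
Steady-state error to a unit step: e_ss = 1/(1+K_pos) = 1/17.32 = 0.0577.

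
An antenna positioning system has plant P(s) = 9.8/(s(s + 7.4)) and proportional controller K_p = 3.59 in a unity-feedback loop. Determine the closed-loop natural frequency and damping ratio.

The closed-loop denominator is s(s+7.4) + 3.59·9.8 = s² + 7.4s + 35.18.
So ω_n² = 35.18 ⇒ ω_n = 5.931 rad/s, and ζ = 7.4/(2ω_n) = 0.624.

ω_n = 5.93 rad/s, ζ = 0.624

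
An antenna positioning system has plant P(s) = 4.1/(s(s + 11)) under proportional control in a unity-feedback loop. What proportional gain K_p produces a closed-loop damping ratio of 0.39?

Closed-loop characteristic equation: s² + 11s + K_p·4.1 = 0.
So ω_n = √(4.1K_p) and 2ζω_n = 11, giving ζ = 11/(2√(4.1K_p)).
Setting ζ = 0.39: √(4.1K_p) = 11/(2·0.39) = 14.1, so K_p = 198.9/4.1 = 48.5.

K_p = 48.5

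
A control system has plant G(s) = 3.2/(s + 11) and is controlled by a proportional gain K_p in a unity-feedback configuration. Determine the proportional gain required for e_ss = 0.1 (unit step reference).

K_p = 30.9

Steady-state error for a unit step on this type-0 loop is 1/(1 + K_p·G(0)).
G(0) = 0.2909. Require 1/(1 + K_p·0.2909) = 0.1, so 1 + 0.2909·K_p = 10.
K_p = (10 − 1)/0.2909 = 30.9.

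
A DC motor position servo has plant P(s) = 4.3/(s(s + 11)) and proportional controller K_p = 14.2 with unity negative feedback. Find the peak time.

T_p = 0.566 s

From 1 + K_pP(s) = 0: s² + 11s + 61.06 = 0 ⇒ ω_n = 7.814, ζ = 0.7039.
Damped frequency ω_d = ω_n√(1−ζ²) = 5.551 rad/s, so peak time T_p = π/ω_d = 0.566 s.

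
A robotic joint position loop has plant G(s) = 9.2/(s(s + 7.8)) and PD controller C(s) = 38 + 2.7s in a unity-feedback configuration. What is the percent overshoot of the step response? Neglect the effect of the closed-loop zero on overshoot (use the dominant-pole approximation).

Forward path: (38 + 2.7s)·9.2/(s(s+7.8)). The closed-loop characteristic equation is s² + (7.8 + 9.2·2.7)s + 9.2·38 = 0.
That is s² + 32.64s + 349.6 = 0, so ω_n = 18.7 rad/s and ζ = 32.64/(2·18.7) = 0.8728.
%OS = 100·exp(−πζ/√(1−ζ²)) = 0.363%.

0.363%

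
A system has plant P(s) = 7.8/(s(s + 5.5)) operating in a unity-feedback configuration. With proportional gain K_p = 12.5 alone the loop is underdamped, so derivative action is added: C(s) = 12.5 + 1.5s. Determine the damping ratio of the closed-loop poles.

Forward path: (12.5 + 1.5s)·7.8/(s(s+5.5)). The closed-loop characteristic equation is s² + (5.5 + 7.8·1.5)s + 7.8·12.5 = 0.
That is s² + 17.2s + 97.5 = 0, so ω_n = 9.874 rad/s and ζ = 17.2/(2·9.874) = 0.871.

ζ = 0.871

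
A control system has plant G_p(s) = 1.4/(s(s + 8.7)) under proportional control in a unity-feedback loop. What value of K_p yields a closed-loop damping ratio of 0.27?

Closed-loop characteristic equation: s² + 8.7s + K_p·1.4 = 0.
So ω_n = √(1.4K_p) and 2ζω_n = 8.7, giving ζ = 8.7/(2√(1.4K_p)).
Setting ζ = 0.27: √(1.4K_p) = 8.7/(2·0.27) = 16.11, so K_p = 259.6/1.4 = 185.

K_p = 185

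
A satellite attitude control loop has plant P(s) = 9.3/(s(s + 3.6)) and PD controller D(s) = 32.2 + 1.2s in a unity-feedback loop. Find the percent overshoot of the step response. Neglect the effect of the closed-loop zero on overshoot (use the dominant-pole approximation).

22.7%

Forward path: (32.2 + 1.2s)·9.3/(s(s+3.6)). The closed-loop characteristic equation is s² + (3.6 + 9.3·1.2)s + 9.3·32.2 = 0.
That is s² + 14.76s + 299.5 = 0, so ω_n = 17.3 rad/s and ζ = 14.76/(2·17.3) = 0.4265.
%OS = 100·exp(−πζ/√(1−ζ²)) = 22.7%.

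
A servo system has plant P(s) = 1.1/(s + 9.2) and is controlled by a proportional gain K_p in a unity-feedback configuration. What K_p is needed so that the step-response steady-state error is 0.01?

The loop is type 0, so e_ss(step) = 1/(1 + K_pos) with K_pos = K_p·P(0).
P(0) = 0.1196. Require 1/(1 + K_p·0.1196) = 0.01, so 1 + 0.1196·K_p = 100.
K_p = (100 − 1)/0.1196 = 828.

K_p = 828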